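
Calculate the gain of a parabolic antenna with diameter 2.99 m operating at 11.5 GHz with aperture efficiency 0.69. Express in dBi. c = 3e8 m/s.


lambda = c/f = 3e8 / 1.15e+10 = 0.02608696 m
G = eta*(pi*D/lambda)^2 = 0.69*(pi*2.99/0.02608696)^2
G = 89463.1909 (linear)
G = 10*log10(89463.1909) = 49.5164 dBi

49.5164 dBi


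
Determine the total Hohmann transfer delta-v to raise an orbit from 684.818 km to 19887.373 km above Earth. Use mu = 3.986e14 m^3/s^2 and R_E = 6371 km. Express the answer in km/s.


r1 = 7055.8180 km = 7.055818e+06 m
r2 = 26258.3730 km = 2.6258373e+07 m
dv1 = sqrt(mu/r1)*(sqrt(2*r2/(r1+r2)) - 1) = 1920.7556 m/s
dv2 = sqrt(mu/r2)*(1 - sqrt(2*r1/(r1+r2))) = 1360.3779 m/s
total dv = |dv1| + |dv2| = 1920.7556 + 1360.3779 = 3281.1335 m/s = 3.2811 km/s

3.2811 km/s


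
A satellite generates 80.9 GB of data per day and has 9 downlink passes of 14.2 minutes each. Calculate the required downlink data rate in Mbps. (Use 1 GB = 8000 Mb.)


total contact time = 9 * 14.2 * 60 = 7668.0000 s
data = 80.9 GB = 647200.0000 Mb
rate = 647200.0000 / 7668.0000 = 84.4027 Mbps

84.4027 Mbps


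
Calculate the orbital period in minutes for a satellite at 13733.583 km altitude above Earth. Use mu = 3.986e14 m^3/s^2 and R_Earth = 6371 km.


r = 20104.5830 km = 2.0104583e+07 m
T = 2*pi*sqrt(r^3/mu) = 2*pi*sqrt(8.126157e+21 / 3.986e14)
T = 28369.6401 s = 472.8273 min

472.8273 minutes


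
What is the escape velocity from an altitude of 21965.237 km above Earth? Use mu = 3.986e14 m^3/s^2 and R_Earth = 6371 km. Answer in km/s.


r = 6371.0 + 21965.237 = 28336.2370 km = 2.8336237e+07 m
v_esc = sqrt(2*mu/r) = sqrt(2*3.986e14 / 2.8336237e+07)
v_esc = 5304.1104 m/s = 5.3041 km/s

5.3041 km/s


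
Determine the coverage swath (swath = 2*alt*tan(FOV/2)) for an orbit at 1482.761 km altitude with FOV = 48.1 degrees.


FOV = 48.1 deg = 0.8395034 rad
swath = 2 * alt * tan(FOV/2) = 2 * 1482.761 * tan(0.4197517)
swath = 2 * 1482.761 * 0.4462747
swath = 1323.4376 km

1323.4376 km


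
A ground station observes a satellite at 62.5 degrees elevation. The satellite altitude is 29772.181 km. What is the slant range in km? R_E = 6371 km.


h = 29772.181 km, el = 62.5 deg
d = -R_E*sin(el) + sqrt((R_E*sin(el))^2 + 2*R_E*h + h^2)
d = -6371.0000*sin(1.0908) + sqrt((6371.0000*0.8870108)^2 + 2*6371.0000*29772.181 + 29772.181^2)
d = 30372.1151 km

30372.1151 km


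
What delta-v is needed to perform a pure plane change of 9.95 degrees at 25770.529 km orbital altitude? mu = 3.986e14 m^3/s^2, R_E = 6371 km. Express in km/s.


r = 32141.5290 km = 3.2141529e+07 m
V = sqrt(mu/r) = 3521.5623 m/s
di = 9.95 deg = 0.1736603 rad
dV = 2*V*sin(di/2) = 2*3521.5623*sin(0.08683013)
dV = 610.7873 m/s = 0.6107873 km/s

0.6108 km/s


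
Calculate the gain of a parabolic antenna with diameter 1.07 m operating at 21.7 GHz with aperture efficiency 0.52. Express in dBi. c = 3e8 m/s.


lambda = c/f = 3e8 / 2.17e+10 = 0.01382488 m
G = eta*(pi*D/lambda)^2 = 0.52*(pi*1.07/0.01382488)^2
G = 30743.0961 (linear)
G = 10*log10(30743.0961) = 44.8775 dBi

44.8775 dBi


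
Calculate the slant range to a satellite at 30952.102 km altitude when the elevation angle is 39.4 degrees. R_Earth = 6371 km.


h = 30952.102 km, el = 39.4 deg
d = -R_E*sin(el) + sqrt((R_E*sin(el))^2 + 2*R_E*h + h^2)
d = -6371.0000*sin(0.6876597) + sqrt((6371.0000*0.6347305)^2 + 2*6371.0000*30952.102 + 30952.102^2)
d = 32953.1206 km

32953.1206 km


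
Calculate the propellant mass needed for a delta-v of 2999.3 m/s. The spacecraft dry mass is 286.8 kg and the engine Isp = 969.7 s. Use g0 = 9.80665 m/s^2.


ve = Isp * g0 = 969.7 * 9.80665 = 9509.508505 m/s
mass ratio = exp(dv/ve) = exp(2999.3/9509.508505) = 1.37080767
m_prop = m_dry * (mr - 1) = 286.8 * (1.37080767 - 1)
m_prop = 106.3476 kg

106.3476 kg


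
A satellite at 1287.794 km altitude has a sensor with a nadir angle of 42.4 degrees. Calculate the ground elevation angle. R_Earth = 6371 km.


r = R_E + alt = 7658.7940 km
Law of sines in the satellite / Earth-center / ground-point triangle:
  sin(nadir)/R_E = sin(90 + el)/r  =>  cos(el) = (r/R_E)*sin(nadir)
cos(el) = (7658.7940 / 6371.0000) * sin(42.4 deg) = 0.8106016
el = arccos(0.8106016) = 35.8452 deg
(Earth-central angle = 90 - nadir - el = 11.7548 deg)

35.8452 degrees


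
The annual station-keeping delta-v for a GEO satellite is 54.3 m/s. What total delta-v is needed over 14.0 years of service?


dV = rate * years = 54.3 * 14.0
dV = 760.2000 m/s

760.2000 m/s


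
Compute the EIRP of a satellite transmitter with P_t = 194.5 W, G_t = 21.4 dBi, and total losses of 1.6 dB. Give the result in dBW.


Pt = 194.5 W = 22.8892 dBW
EIRP = Pt_dBW + Gt - losses = 22.8892 + 21.4 - 1.6 = 42.6892 dBW

42.6892 dBW


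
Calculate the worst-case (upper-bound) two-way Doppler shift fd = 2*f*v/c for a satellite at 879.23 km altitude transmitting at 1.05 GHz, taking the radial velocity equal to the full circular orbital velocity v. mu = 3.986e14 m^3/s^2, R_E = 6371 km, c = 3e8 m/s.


r = 7.25023e+06 m
v = sqrt(mu/r) = 7414.6858 m/s (worst-case radial velocity)
f = 1.05 GHz = 1.05e+09 Hz
fd = 2*f*v/c = 2*1.05e+09*7414.6858/3.0e+08
fd = 51902.8009 Hz

51902.8009 Hz


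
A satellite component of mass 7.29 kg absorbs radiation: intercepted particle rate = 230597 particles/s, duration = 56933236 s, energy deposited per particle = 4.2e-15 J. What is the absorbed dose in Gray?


Total energy deposited = rate * time * E_per
  = 230597 * 56933236 * 4.2e-15 = 0.05514026 J
Dose = E_total / mass = 0.05514026 / 7.29
Dose = 0.007563822 Gy

0.0076 Gy


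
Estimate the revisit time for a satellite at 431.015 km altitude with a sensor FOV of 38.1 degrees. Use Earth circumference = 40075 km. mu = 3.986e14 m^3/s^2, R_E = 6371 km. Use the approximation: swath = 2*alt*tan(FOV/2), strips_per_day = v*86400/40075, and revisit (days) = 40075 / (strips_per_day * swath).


swath = 2*431.015*tan(0.3324852) = 297.6624 km
v = sqrt(mu/r) = 7655.0821 m/s = 7.6551 km/s
strips/day = v*86400/40075 = 7.6551*86400/40075 = 16.5040
coverage/day = strips * swath = 16.5040 * 297.6624 = 4912.6305 km
revisit = 40075 / 4912.6305 = 8.1575 days

8.1575 days


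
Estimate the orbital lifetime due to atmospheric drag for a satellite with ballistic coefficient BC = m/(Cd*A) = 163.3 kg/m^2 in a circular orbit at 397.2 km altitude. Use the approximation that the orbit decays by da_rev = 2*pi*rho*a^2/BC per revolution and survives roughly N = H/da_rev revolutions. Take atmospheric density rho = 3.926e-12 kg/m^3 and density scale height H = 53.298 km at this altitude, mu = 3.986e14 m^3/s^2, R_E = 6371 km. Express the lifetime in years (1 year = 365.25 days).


a = R_E + alt = 6768.2000 km = 6.7682e+06 m
da_rev = 2*pi*rho*a^2/BC = 2*pi*3.926e-12*(6.7682e+06)^2/163.3 = 6.919749 m per revolution
N = H/da_rev = 53298.0000 m / 6.919749 m = 7702.3024 revolutions
P = 2*pi*sqrt(a^3/mu) = 5541.4191 s
lifetime = N*P = 7702.3024 * 5541.4191 = 4.2681686e+07 s = 494.0010 days
years = 494.0010 / 365.25 = 1.3525 years

1.3525 years


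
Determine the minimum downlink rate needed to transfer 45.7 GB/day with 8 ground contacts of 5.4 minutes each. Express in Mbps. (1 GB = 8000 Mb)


total contact time = 8 * 5.4 * 60 = 2592.0000 s
data = 45.7 GB = 365600.0000 Mb
rate = 365600.0000 / 2592.0000 = 141.0494 Mbps

141.0494 Mbps


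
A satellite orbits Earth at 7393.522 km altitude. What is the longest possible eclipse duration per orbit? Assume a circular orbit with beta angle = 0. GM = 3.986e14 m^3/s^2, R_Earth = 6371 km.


r = 13764.5220 km
T = 267.8562 min
Eclipse fraction = arcsin(R_E/r)/pi = arcsin(6371.0000/13764.5220)/pi
= arcsin(0.4628566)/pi = 0.1531755
Eclipse duration = 0.1531755 * 267.8562 = 41.0290 min

41.0290 minutes


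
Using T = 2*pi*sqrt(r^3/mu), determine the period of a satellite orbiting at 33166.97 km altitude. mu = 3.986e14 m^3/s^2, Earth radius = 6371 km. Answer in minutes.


r = 39537.9700 km = 3.953797e+07 m
T = 2*pi*sqrt(r^3/mu) = 2*pi*sqrt(6.1807774e+22 / 3.986e14)
T = 78240.7081 s = 1304.0118 min

1304.0118 minutes


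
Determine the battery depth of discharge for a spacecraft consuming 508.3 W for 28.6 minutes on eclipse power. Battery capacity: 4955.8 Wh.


E_used = P * t / 60 = 508.3 * 28.6 / 60 = 242.2897 Wh
DOD = E_used / E_total * 100 = 242.2897 / 4955.8 * 100
DOD = 4.8890 %

4.8890 %


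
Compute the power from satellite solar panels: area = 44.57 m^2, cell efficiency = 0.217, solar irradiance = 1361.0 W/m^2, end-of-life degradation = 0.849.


P = area * eta * S * degradation
P = 44.57 * 0.217 * 1361.0 * 0.849
P = 11175.5314 W

11175.5314 W


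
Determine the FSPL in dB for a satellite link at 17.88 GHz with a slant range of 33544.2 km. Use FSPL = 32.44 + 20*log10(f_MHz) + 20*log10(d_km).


f = 17.88 GHz = 17880.0000 MHz
d = 33544.2 km
FSPL = 32.44 + 20*log10(17880.0000) + 20*log10(33544.2)
FSPL = 32.44 + 85.0474 + 90.5123
FSPL = 207.9997 dB

207.9997 dB


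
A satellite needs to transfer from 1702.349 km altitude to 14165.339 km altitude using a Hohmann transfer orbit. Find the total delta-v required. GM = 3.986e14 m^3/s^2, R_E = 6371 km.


r1 = 8073.3490 km = 8.073349e+06 m
r2 = 20536.3390 km = 2.0536339e+07 m
dv1 = sqrt(mu/r1)*(sqrt(2*r2/(r1+r2)) - 1) = 1392.4795 m/s
dv2 = sqrt(mu/r2)*(1 - sqrt(2*r1/(r1+r2))) = 1095.8920 m/s
total dv = |dv1| + |dv2| = 1392.4795 + 1095.8920 = 2488.3715 m/s = 2.4884 km/s

2.4884 km/s


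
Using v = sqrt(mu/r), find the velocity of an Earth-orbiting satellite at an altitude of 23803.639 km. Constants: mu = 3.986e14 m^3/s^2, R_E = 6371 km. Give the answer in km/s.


r = R_E + alt = 6371.0 + 23803.639 = 30174.6390 km = 3.0174639e+07 m
v = sqrt(mu/r) = sqrt(3.986e14 / 3.0174639e+07) = 3634.5245 m/s = 3.6345 km/s

3.6345 km/s


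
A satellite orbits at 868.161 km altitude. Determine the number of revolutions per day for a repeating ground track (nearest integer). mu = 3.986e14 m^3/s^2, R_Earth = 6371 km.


r = 7.239161e+06 m
T = 2*pi*sqrt(r^3/mu) = 6129.7615 s = 102.1627 min
revs/day = 1440 / 102.1627 = 14.0952
Rounded: 14 revolutions per day

14 revolutions per day


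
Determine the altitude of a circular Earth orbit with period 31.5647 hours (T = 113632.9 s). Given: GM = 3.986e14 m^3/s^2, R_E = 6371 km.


T = 113632.9 s
r = (mu*T^2/(4*pi^2))^(1/3) = (3.986e14 * 113632.9^2 / (4*pi^2))^(1/3)
r = 5.0706299e+07 m = 50706.2990 km
alt = r - R_E = 50706.2990 - 6371 = 44335.2990 km

44335.2990 km


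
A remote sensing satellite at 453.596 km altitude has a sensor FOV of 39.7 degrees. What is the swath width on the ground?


FOV = 39.7 deg = 0.6928957 rad
swath = 2 * alt * tan(FOV/2) = 2 * 453.596 * tan(0.3464479)
swath = 2 * 453.596 * 0.3610082
swath = 327.5038 km

327.5038 km


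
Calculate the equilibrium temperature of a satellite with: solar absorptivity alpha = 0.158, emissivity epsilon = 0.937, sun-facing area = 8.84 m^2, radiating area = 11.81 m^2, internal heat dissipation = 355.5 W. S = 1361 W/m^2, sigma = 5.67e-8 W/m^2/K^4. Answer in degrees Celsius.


Numerator = alpha*S*A_sun + Q_int = 0.158*1361*8.84 + 355.5 = 2256.4359 W
Denominator = eps*sigma*A_rad = 0.937*5.67e-8*11.81 = 6.274405e-07 W/K^4
T^4 = 3.5962548e+09 K^4
T = 244.8852 K = -28.2648 C

-28.2648 degrees Celsius


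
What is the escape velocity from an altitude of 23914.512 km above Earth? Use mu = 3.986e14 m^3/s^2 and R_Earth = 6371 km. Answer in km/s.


r = 6371.0 + 23914.512 = 30285.5120 km = 3.0285512e+07 m
v_esc = sqrt(2*mu/r) = sqrt(2*3.986e14 / 3.0285512e+07)
v_esc = 5130.5767 m/s = 5.1306 km/s

5.1306 km/s


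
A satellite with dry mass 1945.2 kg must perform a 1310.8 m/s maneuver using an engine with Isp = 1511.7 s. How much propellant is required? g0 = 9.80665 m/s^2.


ve = Isp * g0 = 1511.7 * 9.80665 = 14824.712805 m/s
mass ratio = exp(dv/ve) = exp(1310.8/14824.712805) = 1.09244677
m_prop = m_dry * (mr - 1) = 1945.2 * (1.09244677 - 1)
m_prop = 179.8275 kg

179.8275 kg


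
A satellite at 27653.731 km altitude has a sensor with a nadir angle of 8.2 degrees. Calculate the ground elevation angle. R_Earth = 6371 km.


r = R_E + alt = 34024.7310 km
Law of sines in the satellite / Earth-center / ground-point triangle:
  sin(nadir)/R_E = sin(90 + el)/r  =>  cos(el) = (r/R_E)*sin(nadir)
cos(el) = (34024.7310 / 6371.0000) * sin(8.2 deg) = 0.7617189
el = arccos(0.7617189) = 40.3840 deg
(Earth-central angle = 90 - nadir - el = 41.4160 deg)

40.3840 degrees


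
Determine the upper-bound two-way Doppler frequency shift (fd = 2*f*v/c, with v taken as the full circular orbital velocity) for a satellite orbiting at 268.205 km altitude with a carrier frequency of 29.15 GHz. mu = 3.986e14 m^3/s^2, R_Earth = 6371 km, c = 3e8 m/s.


r = 6.639205e+06 m
v = sqrt(mu/r) = 7748.3746 m/s (worst-case radial velocity)
f = 29.15 GHz = 2.915e+10 Hz
fd = 2*f*v/c = 2*2.915e+10*7748.3746/3.0e+08
fd = 1.5057675e+06 Hz

1.5058e+06 Hz


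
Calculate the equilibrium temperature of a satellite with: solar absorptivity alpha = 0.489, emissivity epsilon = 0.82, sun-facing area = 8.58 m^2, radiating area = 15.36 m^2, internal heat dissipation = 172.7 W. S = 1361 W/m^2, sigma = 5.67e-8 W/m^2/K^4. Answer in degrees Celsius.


Numerator = alpha*S*A_sun + Q_int = 0.489*1361*8.58 + 172.7 = 5882.9388 W
Denominator = eps*sigma*A_rad = 0.82*5.67e-8*15.36 = 7.1414784e-07 W/K^4
T^4 = 8.2377044e+09 K^4
T = 301.2670 K = 28.1170 C

28.1170 degrees Celsius


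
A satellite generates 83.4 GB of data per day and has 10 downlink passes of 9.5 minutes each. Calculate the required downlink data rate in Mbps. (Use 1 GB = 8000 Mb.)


total contact time = 10 * 9.5 * 60 = 5700.0000 s
data = 83.4 GB = 667200.0000 Mb
rate = 667200.0000 / 5700.0000 = 117.0526 Mbps

117.0526 Mbps


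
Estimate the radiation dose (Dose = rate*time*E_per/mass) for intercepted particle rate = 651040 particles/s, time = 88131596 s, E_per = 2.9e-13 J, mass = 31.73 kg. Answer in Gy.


Total energy deposited = rate * time * E_per
  = 651040 * 88131596 * 2.9e-13 = 16.6394 J
Dose = E_total / mass = 16.6394 / 31.73
Dose = 0.5244055 Gy

0.5244 Gy


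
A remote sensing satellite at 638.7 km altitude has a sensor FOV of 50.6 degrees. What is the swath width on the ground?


FOV = 50.6 deg = 0.8831366 rad
swath = 2 * alt * tan(FOV/2) = 2 * 638.7 * tan(0.4415683)
swath = 2 * 638.7 * 0.4726978
swath = 603.8242 km

603.8242 km


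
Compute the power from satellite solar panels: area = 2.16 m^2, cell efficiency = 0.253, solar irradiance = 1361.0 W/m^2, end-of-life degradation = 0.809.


P = area * eta * S * degradation
P = 2.16 * 0.253 * 1361.0 * 0.809
P = 601.7013 W

601.7013 W


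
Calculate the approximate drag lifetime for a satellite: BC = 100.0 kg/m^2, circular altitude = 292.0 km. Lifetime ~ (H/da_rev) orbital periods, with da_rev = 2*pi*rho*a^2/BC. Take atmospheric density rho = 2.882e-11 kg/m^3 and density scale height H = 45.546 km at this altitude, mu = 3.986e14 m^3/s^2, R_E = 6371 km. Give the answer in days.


a = R_E + alt = 6663.0000 km = 6.663e+06 m
da_rev = 2*pi*rho*a^2/BC = 2*pi*2.882e-11*(6.663e+06)^2/100.0 = 80.392118 m per revolution
N = H/da_rev = 45546.0000 m / 80.392118 m = 566.5481 revolutions
P = 2*pi*sqrt(a^3/mu) = 5412.7247 s
lifetime = N*P = 566.5481 * 5412.7247 = 3.0665688e+06 s = 35.4927 days

35.4927 days


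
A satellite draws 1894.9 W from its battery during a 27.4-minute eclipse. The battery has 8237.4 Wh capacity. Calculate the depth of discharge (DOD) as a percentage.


E_used = P * t / 60 = 1894.9 * 27.4 / 60 = 865.3377 Wh
DOD = E_used / E_total * 100 = 865.3377 / 8237.4 * 100
DOD = 10.5050 %

10.5050 %


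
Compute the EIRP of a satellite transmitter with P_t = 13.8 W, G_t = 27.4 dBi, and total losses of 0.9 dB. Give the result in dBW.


Pt = 13.8 W = 11.3988 dBW
EIRP = Pt_dBW + Gt - losses = 11.3988 + 27.4 - 0.9 = 37.8988 dBW

37.8988 dBW


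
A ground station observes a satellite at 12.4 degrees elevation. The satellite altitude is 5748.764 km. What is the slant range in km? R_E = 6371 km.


h = 5748.764 km, el = 12.4 deg
d = -R_E*sin(el) + sqrt((R_E*sin(el))^2 + 2*R_E*h + h^2)
d = -6371.0000*sin(0.2164208) + sqrt((6371.0000*0.2147353)^2 + 2*6371.0000*5748.764 + 5748.764^2)
d = 9032.4346 km

9032.4346 km


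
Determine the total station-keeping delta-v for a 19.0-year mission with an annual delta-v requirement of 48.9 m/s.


dV = rate * years = 48.9 * 19.0
dV = 929.1000 m/s

929.1000 m/s


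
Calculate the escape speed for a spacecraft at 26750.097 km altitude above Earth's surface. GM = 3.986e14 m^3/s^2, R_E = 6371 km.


r = 6371.0 + 26750.097 = 33121.0970 km = 3.3121097e+07 m
v_esc = sqrt(2*mu/r) = sqrt(2*3.986e14 / 3.3121097e+07)
v_esc = 4906.0423 m/s = 4.9060 km/s

4.9060 km/s


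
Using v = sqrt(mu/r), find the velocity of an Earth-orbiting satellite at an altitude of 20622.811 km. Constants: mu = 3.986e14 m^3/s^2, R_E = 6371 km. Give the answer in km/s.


r = R_E + alt = 6371.0 + 20622.811 = 26993.8110 km = 2.6993811e+07 m
v = sqrt(mu/r) = sqrt(3.986e14 / 2.6993811e+07) = 3842.7006 m/s = 3.8427 km/s

3.8427 km/s


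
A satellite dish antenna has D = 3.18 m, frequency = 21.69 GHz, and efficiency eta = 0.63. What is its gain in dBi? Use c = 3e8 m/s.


lambda = c/f = 3e8 / 2.169e+10 = 0.01383126 m
G = eta*(pi*D/lambda)^2 = 0.63*(pi*3.18/0.01383126)^2
G = 328678.3737 (linear)
G = 10*log10(328678.3737) = 55.1677 dBi

55.1677 dBi


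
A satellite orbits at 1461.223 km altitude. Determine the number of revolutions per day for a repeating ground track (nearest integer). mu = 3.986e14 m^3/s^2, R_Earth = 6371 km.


r = 7.832223e+06 m
T = 2*pi*sqrt(r^3/mu) = 6898.2477 s = 114.9708 min
revs/day = 1440 / 114.9708 = 12.5249
Rounded: 13 revolutions per day

13 revolutions per day


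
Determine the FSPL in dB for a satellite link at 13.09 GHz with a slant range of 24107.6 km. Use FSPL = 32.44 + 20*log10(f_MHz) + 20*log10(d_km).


f = 13.09 GHz = 13090.0000 MHz
d = 24107.6 km
FSPL = 32.44 + 20*log10(13090.0000) + 20*log10(24107.6)
FSPL = 32.44 + 82.3388 + 87.6431
FSPL = 202.4219 dB

202.4219 dB


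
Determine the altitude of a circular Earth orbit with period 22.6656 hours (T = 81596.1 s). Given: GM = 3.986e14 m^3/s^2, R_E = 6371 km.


T = 81596.1 s
r = (mu*T^2/(4*pi^2))^(1/3) = (3.986e14 * 81596.1^2 / (4*pi^2))^(1/3)
r = 4.0660444e+07 m = 40660.4443 km
alt = r - R_E = 40660.4443 - 6371 = 34289.4443 km

34289.4443 km


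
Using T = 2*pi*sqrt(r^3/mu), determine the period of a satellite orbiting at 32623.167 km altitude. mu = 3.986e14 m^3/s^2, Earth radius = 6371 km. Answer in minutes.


r = 38994.1670 km = 3.8994167e+07 m
T = 2*pi*sqrt(r^3/mu) = 2*pi*sqrt(5.9292388e+22 / 3.986e14)
T = 76632.0939 s = 1277.2016 min

1277.2016 minutes


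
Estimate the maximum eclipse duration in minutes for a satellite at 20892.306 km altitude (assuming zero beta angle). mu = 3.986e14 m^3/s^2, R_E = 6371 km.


r = 27263.3060 km
T = 746.6684 min
Eclipse fraction = arcsin(R_E/r)/pi = arcsin(6371.0000/27263.3060)/pi
= arcsin(0.2336841)/pi = 0.07507814
Eclipse duration = 0.07507814 * 746.6684 = 56.0585 min

56.0585 minutes


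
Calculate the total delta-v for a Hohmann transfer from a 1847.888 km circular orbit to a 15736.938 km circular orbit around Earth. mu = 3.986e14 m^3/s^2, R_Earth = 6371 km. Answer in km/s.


r1 = 8218.8880 km = 8.218888e+06 m
r2 = 22107.9380 km = 2.2107938e+07 m
dv1 = sqrt(mu/r1)*(sqrt(2*r2/(r1+r2)) - 1) = 1444.8184 m/s
dv2 = sqrt(mu/r2)*(1 - sqrt(2*r1/(r1+r2))) = 1120.0442 m/s
total dv = |dv1| + |dv2| = 1444.8184 + 1120.0442 = 2564.8627 m/s = 2.5649 km/s

2.5649 km/s


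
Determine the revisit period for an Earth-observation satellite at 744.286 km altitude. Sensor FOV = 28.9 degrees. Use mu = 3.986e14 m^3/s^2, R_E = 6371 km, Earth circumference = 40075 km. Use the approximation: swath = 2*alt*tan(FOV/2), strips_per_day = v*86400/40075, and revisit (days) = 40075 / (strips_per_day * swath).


swath = 2*744.286*tan(0.2522001) = 383.5853 km
v = sqrt(mu/r) = 7484.6667 m/s = 7.4847 km/s
strips/day = v*86400/40075 = 7.4847*86400/40075 = 16.1366
coverage/day = strips * swath = 16.1366 * 383.5853 = 6189.7717 km
revisit = 40075 / 6189.7717 = 6.4744 days

6.4744 days


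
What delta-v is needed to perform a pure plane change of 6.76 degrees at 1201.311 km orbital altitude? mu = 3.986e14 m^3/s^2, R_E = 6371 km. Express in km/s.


r = 7572.3110 km = 7.572311e+06 m
V = sqrt(mu/r) = 7255.2841 m/s
di = 6.76 deg = 0.1179843 rad
dV = 2*V*sin(di/2) = 2*7255.2841*sin(0.05899213)
dV = 855.5129 m/s = 0.8555129 km/s

0.8555 km/s


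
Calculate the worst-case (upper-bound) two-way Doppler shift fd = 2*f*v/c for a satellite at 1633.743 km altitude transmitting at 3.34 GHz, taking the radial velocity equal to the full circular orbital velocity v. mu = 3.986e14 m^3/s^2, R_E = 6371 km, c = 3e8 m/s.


r = 8.004743e+06 m
v = sqrt(mu/r) = 7056.5911 m/s (worst-case radial velocity)
f = 3.34 GHz = 3.34e+09 Hz
fd = 2*f*v/c = 2*3.34e+09*7056.5911/3.0e+08
fd = 157126.7611 Hz

157126.7611 Hz


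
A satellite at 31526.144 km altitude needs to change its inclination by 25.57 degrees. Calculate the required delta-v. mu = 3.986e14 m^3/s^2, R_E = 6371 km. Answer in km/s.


r = 37897.1440 km = 3.7897144e+07 m
V = sqrt(mu/r) = 3243.1378 m/s
di = 25.57 deg = 0.4462807 rad
dV = 2*V*sin(di/2) = 2*3243.1378*sin(0.2231403)
dV = 1435.3687 m/s = 1.4354 km/s

1.4354 km/s


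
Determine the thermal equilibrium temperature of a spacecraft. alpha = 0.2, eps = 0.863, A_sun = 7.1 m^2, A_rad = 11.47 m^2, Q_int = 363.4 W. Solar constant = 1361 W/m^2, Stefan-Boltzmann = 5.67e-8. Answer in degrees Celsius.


Numerator = alpha*S*A_sun + Q_int = 0.2*1361*7.1 + 363.4 = 2296.0200 W
Denominator = eps*sigma*A_rad = 0.863*5.67e-8*11.47 = 5.6125119e-07 W/K^4
T^4 = 4.0908956e+09 K^4
T = 252.9034 K = -20.2466 C

-20.2466 degrees Celsius


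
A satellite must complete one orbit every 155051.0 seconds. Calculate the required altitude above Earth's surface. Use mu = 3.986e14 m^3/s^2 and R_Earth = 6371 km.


T = 155051.0 s
r = (mu*T^2/(4*pi^2))^(1/3) = (3.986e14 * 155051.0^2 / (4*pi^2))^(1/3)
r = 6.2379549e+07 m = 62379.5494 km
alt = r - R_E = 62379.5494 - 6371 = 56008.5494 km

56008.5494 km


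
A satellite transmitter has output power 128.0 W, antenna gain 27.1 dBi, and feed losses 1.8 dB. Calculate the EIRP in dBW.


Pt = 128.0 W = 21.0721 dBW
EIRP = Pt_dBW + Gt - losses = 21.0721 + 27.1 - 1.8 = 46.3721 dBW

46.3721 dBW


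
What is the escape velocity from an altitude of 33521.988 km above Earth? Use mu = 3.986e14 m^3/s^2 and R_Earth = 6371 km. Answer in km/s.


r = 6371.0 + 33521.988 = 39892.9880 km = 3.9892988e+07 m
v_esc = sqrt(2*mu/r) = sqrt(2*3.986e14 / 3.9892988e+07)
v_esc = 4470.2865 m/s = 4.4703 km/s

4.4703 km/s


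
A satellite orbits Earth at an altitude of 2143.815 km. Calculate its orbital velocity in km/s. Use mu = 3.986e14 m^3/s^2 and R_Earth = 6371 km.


r = R_E + alt = 6371.0 + 2143.815 = 8514.8150 km = 8.514815e+06 m
v = sqrt(mu/r) = sqrt(3.986e14 / 8.514815e+06) = 6841.9680 m/s = 6.8420 km/s

6.8420 km/s


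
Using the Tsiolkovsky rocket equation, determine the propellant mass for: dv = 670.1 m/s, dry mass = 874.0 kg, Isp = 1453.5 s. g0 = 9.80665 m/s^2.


ve = Isp * g0 = 1453.5 * 9.80665 = 14253.965775 m/s
mass ratio = exp(dv/ve) = exp(670.1/14253.965775) = 1.04813404
m_prop = m_dry * (mr - 1) = 874.0 * (1.04813404 - 1)
m_prop = 42.0692 kg

42.0692 kg


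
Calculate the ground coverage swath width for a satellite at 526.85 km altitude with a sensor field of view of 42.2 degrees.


FOV = 42.2 deg = 0.7365289 rad
swath = 2 * alt * tan(FOV/2) = 2 * 526.85 * tan(0.3682645)
swath = 2 * 526.85 * 0.3858679
swath = 406.5890 km

406.5890 km


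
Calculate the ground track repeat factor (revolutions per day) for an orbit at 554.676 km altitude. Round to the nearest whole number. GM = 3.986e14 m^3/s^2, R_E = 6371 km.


r = 6.925676e+06 m
T = 2*pi*sqrt(r^3/mu) = 5735.9384 s = 95.5990 min
revs/day = 1440 / 95.5990 = 15.0629
Rounded: 15 revolutions per day

15 revolutions per day


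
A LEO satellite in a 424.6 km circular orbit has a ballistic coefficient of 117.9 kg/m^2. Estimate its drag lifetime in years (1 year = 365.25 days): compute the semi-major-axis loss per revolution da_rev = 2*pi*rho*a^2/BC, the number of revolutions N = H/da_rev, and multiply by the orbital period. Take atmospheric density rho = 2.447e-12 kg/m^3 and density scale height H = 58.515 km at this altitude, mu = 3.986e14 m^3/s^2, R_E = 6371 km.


a = R_E + alt = 6795.6000 km = 6.7956e+06 m
da_rev = 2*pi*rho*a^2/BC = 2*pi*2.447e-12*(6.7956e+06)^2/117.9 = 6.022207 m per revolution
N = H/da_rev = 58515.0000 m / 6.022207 m = 9716.5382 revolutions
P = 2*pi*sqrt(a^3/mu) = 5575.1035 s
lifetime = N*P = 9716.5382 * 5575.1035 = 5.4170706e+07 s = 626.9758 days
years = 626.9758 / 365.25 = 1.7166 years

1.7166 years


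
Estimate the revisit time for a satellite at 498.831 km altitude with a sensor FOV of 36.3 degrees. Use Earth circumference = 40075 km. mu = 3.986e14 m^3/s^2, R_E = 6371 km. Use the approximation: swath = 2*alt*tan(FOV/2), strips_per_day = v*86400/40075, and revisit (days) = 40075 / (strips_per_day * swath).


swath = 2*498.831*tan(0.3167773) = 327.0501 km
v = sqrt(mu/r) = 7617.2046 m/s = 7.6172 km/s
strips/day = v*86400/40075 = 7.6172*86400/40075 = 16.4224
coverage/day = strips * swath = 16.4224 * 327.0501 = 5370.9380 km
revisit = 40075 / 5370.9380 = 7.4615 days

7.4615 days


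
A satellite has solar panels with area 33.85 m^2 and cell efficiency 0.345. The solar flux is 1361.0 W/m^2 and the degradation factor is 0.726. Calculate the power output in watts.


P = area * eta * S * degradation
P = 33.85 * 0.345 * 1361.0 * 0.726
P = 11539.1153 W

11539.1153 W


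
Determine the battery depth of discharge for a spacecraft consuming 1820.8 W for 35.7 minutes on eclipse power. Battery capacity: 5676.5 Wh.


E_used = P * t / 60 = 1820.8 * 35.7 / 60 = 1083.3760 Wh
DOD = E_used / E_total * 100 = 1083.3760 / 5676.5 * 100
DOD = 19.0853 %

19.0853 %


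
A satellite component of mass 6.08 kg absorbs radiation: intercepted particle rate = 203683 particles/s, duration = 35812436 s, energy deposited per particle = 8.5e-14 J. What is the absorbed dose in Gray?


Total energy deposited = rate * time * E_per
  = 203683 * 35812436 * 8.5e-14 = 0.6200227 J
Dose = E_total / mass = 0.6200227 / 6.08
Dose = 0.1019774 Gy

0.1020 Gy


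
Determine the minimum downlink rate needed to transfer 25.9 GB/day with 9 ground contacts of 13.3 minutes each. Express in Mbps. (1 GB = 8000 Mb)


total contact time = 9 * 13.3 * 60 = 7182.0000 s
data = 25.9 GB = 207200.0000 Mb
rate = 207200.0000 / 7182.0000 = 28.8499 Mbps

28.8499 Mbps


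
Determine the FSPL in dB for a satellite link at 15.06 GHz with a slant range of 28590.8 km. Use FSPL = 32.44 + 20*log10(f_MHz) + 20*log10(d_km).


f = 15.06 GHz = 15060.0000 MHz
d = 28590.8 km
FSPL = 32.44 + 20*log10(15060.0000) + 20*log10(28590.8)
FSPL = 32.44 + 83.5565 + 89.1245
FSPL = 205.1210 dB

205.1210 dB


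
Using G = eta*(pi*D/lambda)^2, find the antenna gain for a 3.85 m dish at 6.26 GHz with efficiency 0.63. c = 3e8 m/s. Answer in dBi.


lambda = c/f = 3e8 / 6.26e+09 = 0.04792332 m
G = eta*(pi*D/lambda)^2 = 0.63*(pi*3.85/0.04792332)^2
G = 40129.8846 (linear)
G = 10*log10(40129.8846) = 46.0347 dBi

46.0347 dBi


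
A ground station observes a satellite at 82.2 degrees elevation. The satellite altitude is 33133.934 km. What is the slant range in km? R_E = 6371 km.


h = 33133.934 km, el = 82.2 deg
d = -R_E*sin(el) + sqrt((R_E*sin(el))^2 + 2*R_E*h + h^2)
d = -6371.0000*sin(1.4347) + sqrt((6371.0000*0.9907478)^2 + 2*6371.0000*33133.934 + 33133.934^2)
d = 33183.4162 km

33183.4162 km


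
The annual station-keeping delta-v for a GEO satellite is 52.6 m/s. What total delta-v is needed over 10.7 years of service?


dV = rate * years = 52.6 * 10.7
dV = 562.8200 m/s

562.8200 m/s


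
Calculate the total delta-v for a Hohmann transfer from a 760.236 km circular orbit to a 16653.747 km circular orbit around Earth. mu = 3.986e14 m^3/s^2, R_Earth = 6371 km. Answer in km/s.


r1 = 7131.2360 km = 7.131236e+06 m
r2 = 23024.7470 km = 2.3024747e+07 m
dv1 = sqrt(mu/r1)*(sqrt(2*r2/(r1+r2)) - 1) = 1762.4309 m/s
dv2 = sqrt(mu/r2)*(1 - sqrt(2*r1/(r1+r2))) = 1299.3244 m/s
total dv = |dv1| + |dv2| = 1762.4309 + 1299.3244 = 3061.7552 m/s = 3.0618 km/s

3.0618 km/s


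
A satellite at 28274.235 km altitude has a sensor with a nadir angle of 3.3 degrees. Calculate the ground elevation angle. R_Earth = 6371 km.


r = R_E + alt = 34645.2350 km
Law of sines in the satellite / Earth-center / ground-point triangle:
  sin(nadir)/R_E = sin(90 + el)/r  =>  cos(el) = (r/R_E)*sin(nadir)
cos(el) = (34645.2350 / 6371.0000) * sin(3.3 deg) = 0.3130308
el = arccos(0.3130308) = 71.7580 deg
(Earth-central angle = 90 - nadir - el = 14.9420 deg)

71.7580 degrees


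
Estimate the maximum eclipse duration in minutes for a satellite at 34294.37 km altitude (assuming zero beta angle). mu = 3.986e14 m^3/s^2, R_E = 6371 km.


r = 40665.3700 km
T = 1360.1821 min
Eclipse fraction = arcsin(R_E/r)/pi = arcsin(6371.0000/40665.3700)/pi
= arcsin(0.1566689)/pi = 0.05007556
Eclipse duration = 0.05007556 * 1360.1821 = 68.1119 min

68.1119 minutes


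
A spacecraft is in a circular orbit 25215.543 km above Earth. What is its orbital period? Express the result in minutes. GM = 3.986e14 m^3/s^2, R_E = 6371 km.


r = 31586.5430 km = 3.1586543e+07 m
T = 2*pi*sqrt(r^3/mu) = 2*pi*sqrt(3.15142e+22 / 3.986e14)
T = 55868.1598 s = 931.1360 min

931.1360 minutes


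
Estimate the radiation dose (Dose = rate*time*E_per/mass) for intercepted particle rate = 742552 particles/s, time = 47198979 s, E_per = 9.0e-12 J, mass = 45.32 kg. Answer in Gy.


Total energy deposited = rate * time * E_per
  = 742552 * 47198979 * 9.0e-12 = 315.4293 J
Dose = E_total / mass = 315.4293 / 45.32
Dose = 6.9600 Gy

6.9600 Gy


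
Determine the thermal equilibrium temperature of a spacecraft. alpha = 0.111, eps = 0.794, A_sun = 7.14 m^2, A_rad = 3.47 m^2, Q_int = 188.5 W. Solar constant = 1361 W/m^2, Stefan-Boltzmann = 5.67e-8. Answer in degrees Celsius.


Numerator = alpha*S*A_sun + Q_int = 0.111*1361*7.14 + 188.5 = 1267.1469 W
Denominator = eps*sigma*A_rad = 0.794*5.67e-8*3.47 = 1.5621871e-07 W/K^4
T^4 = 8.111365e+09 K^4
T = 300.1052 K = 26.9552 C

26.9552 degrees Celsius


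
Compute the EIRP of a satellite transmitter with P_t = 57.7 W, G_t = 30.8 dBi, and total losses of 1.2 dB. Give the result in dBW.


Pt = 57.7 W = 17.6118 dBW
EIRP = Pt_dBW + Gt - losses = 17.6118 + 30.8 - 1.2 = 47.2118 dBW

47.2118 dBW


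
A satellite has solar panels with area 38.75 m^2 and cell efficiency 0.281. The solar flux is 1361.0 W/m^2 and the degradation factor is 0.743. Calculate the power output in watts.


P = area * eta * S * degradation
P = 38.75 * 0.281 * 1361.0 * 0.743
P = 11010.9544 W

11010.9544 W


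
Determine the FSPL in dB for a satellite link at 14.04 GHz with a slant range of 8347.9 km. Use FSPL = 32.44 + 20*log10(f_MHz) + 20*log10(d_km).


f = 14.04 GHz = 14040.0000 MHz
d = 8347.9 km
FSPL = 32.44 + 20*log10(14040.0000) + 20*log10(8347.9)
FSPL = 32.44 + 82.9473 + 78.4315
FSPL = 193.8189 dB

193.8189 dB


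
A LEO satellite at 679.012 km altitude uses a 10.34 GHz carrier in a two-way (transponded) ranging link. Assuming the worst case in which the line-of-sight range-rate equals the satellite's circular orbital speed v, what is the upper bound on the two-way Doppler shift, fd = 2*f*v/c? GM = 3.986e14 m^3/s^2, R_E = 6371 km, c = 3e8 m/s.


r = 7.050012e+06 m
v = sqrt(mu/r) = 7519.2361 m/s (worst-case radial velocity)
f = 10.34 GHz = 1.034e+10 Hz
fd = 2*f*v/c = 2*1.034e+10*7519.2361/3.0e+08
fd = 518326.0054 Hz

518326.0054 Hz


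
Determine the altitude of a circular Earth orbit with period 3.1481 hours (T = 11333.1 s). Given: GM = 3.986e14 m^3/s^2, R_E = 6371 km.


T = 11333.1 s
r = (mu*T^2/(4*pi^2))^(1/3) = (3.986e14 * 11333.1^2 / (4*pi^2))^(1/3)
r = 1.0904983e+07 m = 10904.9832 km
alt = r - R_E = 10904.9832 - 6371 = 4533.9832 km

4533.9832 km


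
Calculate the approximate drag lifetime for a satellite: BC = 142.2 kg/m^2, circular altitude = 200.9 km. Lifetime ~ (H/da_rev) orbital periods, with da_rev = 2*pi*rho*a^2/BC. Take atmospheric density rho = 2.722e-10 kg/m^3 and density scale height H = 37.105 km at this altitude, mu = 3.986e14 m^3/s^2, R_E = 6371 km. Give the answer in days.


a = R_E + alt = 6571.9000 km = 6.5719e+06 m
da_rev = 2*pi*rho*a^2/BC = 2*pi*2.722e-10*(6.5719e+06)^2/142.2 = 519.457817 m per revolution
N = H/da_rev = 37105.0000 m / 519.457817 m = 71.4302 revolutions
P = 2*pi*sqrt(a^3/mu) = 5302.0967 s
lifetime = N*P = 71.4302 * 5302.0967 = 378730.0725 s = 4.3834 days

4.3834 days


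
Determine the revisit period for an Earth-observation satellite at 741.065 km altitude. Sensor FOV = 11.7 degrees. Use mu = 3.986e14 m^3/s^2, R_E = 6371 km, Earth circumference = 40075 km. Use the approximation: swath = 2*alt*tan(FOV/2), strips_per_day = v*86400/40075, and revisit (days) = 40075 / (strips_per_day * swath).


swath = 2*741.065*tan(0.1021018) = 151.8561 km
v = sqrt(mu/r) = 7486.3614 m/s = 7.4864 km/s
strips/day = v*86400/40075 = 7.4864*86400/40075 = 16.1403
coverage/day = strips * swath = 16.1403 * 151.8561 = 2451.0002 km
revisit = 40075 / 2451.0002 = 16.3505 days

16.3505 days


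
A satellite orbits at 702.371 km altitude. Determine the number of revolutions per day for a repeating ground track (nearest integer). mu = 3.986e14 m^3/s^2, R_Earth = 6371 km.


r = 7.073371e+06 m
T = 2*pi*sqrt(r^3/mu) = 5920.3976 s = 98.6733 min
revs/day = 1440 / 98.6733 = 14.5936
Rounded: 15 revolutions per day

15 revolutions per day


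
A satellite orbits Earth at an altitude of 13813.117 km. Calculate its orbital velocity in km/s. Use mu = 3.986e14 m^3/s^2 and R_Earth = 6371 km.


r = R_E + alt = 6371.0 + 13813.117 = 20184.1170 km = 2.0184117e+07 m
v = sqrt(mu/r) = sqrt(3.986e14 / 2.0184117e+07) = 4443.8948 m/s = 4.4439 km/s

4.4439 km/s


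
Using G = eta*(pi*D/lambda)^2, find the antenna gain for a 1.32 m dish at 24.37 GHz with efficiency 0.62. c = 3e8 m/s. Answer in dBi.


lambda = c/f = 3e8 / 2.437e+10 = 0.01231022 m
G = eta*(pi*D/lambda)^2 = 0.62*(pi*1.32/0.01231022)^2
G = 70357.0864 (linear)
G = 10*log10(70357.0864) = 48.4731 dBi

48.4731 dBi


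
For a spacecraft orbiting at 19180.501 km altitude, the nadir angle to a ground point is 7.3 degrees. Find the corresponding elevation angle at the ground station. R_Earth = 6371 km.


r = R_E + alt = 25551.5010 km
Law of sines in the satellite / Earth-center / ground-point triangle:
  sin(nadir)/R_E = sin(90 + el)/r  =>  cos(el) = (r/R_E)*sin(nadir)
cos(el) = (25551.5010 / 6371.0000) * sin(7.3 deg) = 0.5096047
el = arccos(0.5096047) = 59.3625 deg
(Earth-central angle = 90 - nadir - el = 23.3375 deg)

59.3625 degrees


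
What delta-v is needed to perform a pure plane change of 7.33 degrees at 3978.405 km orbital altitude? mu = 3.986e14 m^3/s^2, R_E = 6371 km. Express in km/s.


r = 10349.4050 km = 1.0349405e+07 m
V = sqrt(mu/r) = 6205.9884 m/s
di = 7.33 deg = 0.1279326 rad
dV = 2*V*sin(di/2) = 2*6205.9884*sin(0.06396632)
dV = 793.4071 m/s = 0.7934071 km/s

0.7934 km/s


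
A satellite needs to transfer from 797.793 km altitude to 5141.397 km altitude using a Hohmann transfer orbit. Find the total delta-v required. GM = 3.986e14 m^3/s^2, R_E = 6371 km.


r1 = 7168.7930 km = 7.168793e+06 m
r2 = 11512.3970 km = 1.1512397e+07 m
dv1 = sqrt(mu/r1)*(sqrt(2*r2/(r1+r2)) - 1) = 821.6193 m/s
dv2 = sqrt(mu/r2)*(1 - sqrt(2*r1/(r1+r2))) = 729.2624 m/s
total dv = |dv1| + |dv2| = 821.6193 + 729.2624 = 1550.8818 m/s = 1.5509 km/s

1.5509 km/s


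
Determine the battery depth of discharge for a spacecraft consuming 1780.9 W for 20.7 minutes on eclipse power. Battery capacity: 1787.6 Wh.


E_used = P * t / 60 = 1780.9 * 20.7 / 60 = 614.4105 Wh
DOD = E_used / E_total * 100 = 614.4105 / 1787.6 * 100
DOD = 34.3707 %

34.3707 %


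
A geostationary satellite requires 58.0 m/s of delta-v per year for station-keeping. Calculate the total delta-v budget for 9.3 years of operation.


dV = rate * years = 58.0 * 9.3
dV = 539.4000 m/s

539.4000 m/s


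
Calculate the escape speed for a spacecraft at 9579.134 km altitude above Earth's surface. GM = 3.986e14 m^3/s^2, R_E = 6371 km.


r = 6371.0 + 9579.134 = 15950.1340 km = 1.5950134e+07 m
v_esc = sqrt(2*mu/r) = sqrt(2*3.986e14 / 1.5950134e+07)
v_esc = 7069.7080 m/s = 7.0697 km/s

7.0697 km/s


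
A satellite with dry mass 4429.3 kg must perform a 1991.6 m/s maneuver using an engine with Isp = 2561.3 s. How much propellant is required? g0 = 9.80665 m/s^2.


ve = Isp * g0 = 2561.3 * 9.80665 = 25117.772645 m/s
mass ratio = exp(dv/ve) = exp(1991.6/25117.772645) = 1.08251872
m_prop = m_dry * (mr - 1) = 4429.3 * (1.08251872 - 1)
m_prop = 365.5001 kg

365.5001 kg


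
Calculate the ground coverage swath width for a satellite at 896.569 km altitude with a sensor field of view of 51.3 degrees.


FOV = 51.3 deg = 0.8953539 rad
swath = 2 * alt * tan(FOV/2) = 2 * 896.569 * tan(0.447677)
swath = 2 * 896.569 * 0.4801932
swath = 861.0526 km

861.0526 km


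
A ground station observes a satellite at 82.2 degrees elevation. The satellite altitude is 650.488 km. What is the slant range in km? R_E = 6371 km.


h = 650.488 km, el = 82.2 deg
d = -R_E*sin(el) + sqrt((R_E*sin(el))^2 + 2*R_E*h + h^2)
d = -6371.0000*sin(1.4347) + sqrt((6371.0000*0.9907478)^2 + 2*6371.0000*650.488 + 650.488^2)
d = 655.9929 km

655.9929 km


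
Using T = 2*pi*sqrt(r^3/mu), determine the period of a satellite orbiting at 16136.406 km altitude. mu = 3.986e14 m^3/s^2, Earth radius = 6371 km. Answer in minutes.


r = 22507.4060 km = 2.2507406e+07 m
T = 2*pi*sqrt(r^3/mu) = 2*pi*sqrt(1.1401877e+22 / 3.986e14)
T = 33604.6509 s = 560.0775 min

560.0775 minutes


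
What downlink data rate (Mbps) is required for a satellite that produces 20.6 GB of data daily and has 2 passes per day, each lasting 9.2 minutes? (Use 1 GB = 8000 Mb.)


total contact time = 2 * 9.2 * 60 = 1104.0000 s
data = 20.6 GB = 164800.0000 Mb
rate = 164800.0000 / 1104.0000 = 149.2754 Mbps

149.2754 Mbps


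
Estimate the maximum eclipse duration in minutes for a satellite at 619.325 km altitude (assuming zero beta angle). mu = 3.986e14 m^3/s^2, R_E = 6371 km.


r = 6990.3250 km
T = 96.9407 min
Eclipse fraction = arcsin(R_E/r)/pi = arcsin(6371.0000/6990.3250)/pi
= arcsin(0.9114025)/pi = 0.3649994
Eclipse duration = 0.3649994 * 96.9407 = 35.3833 min

35.3833 minutes


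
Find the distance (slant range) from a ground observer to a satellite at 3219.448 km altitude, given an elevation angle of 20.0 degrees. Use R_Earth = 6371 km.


h = 3219.448 km, el = 20.0 deg
d = -R_E*sin(el) + sqrt((R_E*sin(el))^2 + 2*R_E*h + h^2)
d = -6371.0000*sin(0.3490659) + sqrt((6371.0000*0.3420201)^2 + 2*6371.0000*3219.448 + 3219.448^2)
d = 5313.3283 km

5313.3283 km


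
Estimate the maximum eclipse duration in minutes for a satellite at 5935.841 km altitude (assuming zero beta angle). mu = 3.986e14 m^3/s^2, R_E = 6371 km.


r = 12306.8410 km
T = 226.4539 min
Eclipse fraction = arcsin(R_E/r)/pi = arcsin(6371.0000/12306.8410)/pi
= arcsin(0.5176796)/pi = 0.1732041
Eclipse duration = 0.1732041 * 226.4539 = 39.2227 min

39.2227 minutes


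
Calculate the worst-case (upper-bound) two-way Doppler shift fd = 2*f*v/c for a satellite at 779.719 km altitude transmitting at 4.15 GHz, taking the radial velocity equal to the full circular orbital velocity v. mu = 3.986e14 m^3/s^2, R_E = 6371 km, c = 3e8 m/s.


r = 7.150719e+06 m
v = sqrt(mu/r) = 7466.0998 m/s (worst-case radial velocity)
f = 4.15 GHz = 4.15e+09 Hz
fd = 2*f*v/c = 2*4.15e+09*7466.0998/3.0e+08
fd = 206562.0946 Hz

206562.0946 Hz


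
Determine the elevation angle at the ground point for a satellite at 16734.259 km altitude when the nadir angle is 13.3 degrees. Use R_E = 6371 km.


r = R_E + alt = 23105.2590 km
Law of sines in the satellite / Earth-center / ground-point triangle:
  sin(nadir)/R_E = sin(90 + el)/r  =>  cos(el) = (r/R_E)*sin(nadir)
cos(el) = (23105.2590 / 6371.0000) * sin(13.3 deg) = 0.8343053
el = arccos(0.8343053) = 33.4564 deg
(Earth-central angle = 90 - nadir - el = 43.2436 deg)

33.4564 degrees
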